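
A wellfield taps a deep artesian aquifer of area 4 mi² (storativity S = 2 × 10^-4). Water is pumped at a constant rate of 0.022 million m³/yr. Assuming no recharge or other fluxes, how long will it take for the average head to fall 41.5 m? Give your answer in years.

t ≈ 3.91 years

A = 4 mi² = 1.036 × 10^7 m²
ΔV = S × A × Δh = 2 × 10^-4 × 1.036 × 10^7 × 41.5 = 85990 m³
Q = 0.022 million m³/yr = 60.27 m³/d
t = ΔV / Q = 85990 m³ / 60.27 m³/d = 1427 d
t = 1427 d ≈ 3.909 years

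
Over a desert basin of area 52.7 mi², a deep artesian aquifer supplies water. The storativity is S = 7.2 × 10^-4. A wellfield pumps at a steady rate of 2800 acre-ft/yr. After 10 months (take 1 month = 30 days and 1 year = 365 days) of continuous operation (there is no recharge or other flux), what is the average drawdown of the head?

A = 52.7 mi² = 1.365 × 10^8 m²
Q = 2800 acre-ft/yr = 9462 m³/d
t = 10 months = 300 d
ΔV = Q × t = 9462 m³/d × 300 d = 2.839 × 10^6 m³
Δh = ΔV / (S × A) = 2.839 × 10^6 / (7.2 × 10^-4 × 1.365 × 10^8) = 28.89 m

Δh ≈ 28.9 m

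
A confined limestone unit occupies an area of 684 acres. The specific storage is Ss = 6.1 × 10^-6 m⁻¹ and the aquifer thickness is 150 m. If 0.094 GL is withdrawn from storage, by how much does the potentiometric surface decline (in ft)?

S = Ss × b = 6.1 × 10^-6 m⁻¹ × 150 m = 9.15 × 10^-4
A = 684 acres = 2.768 × 10^6 m²
ΔV = 0.094 GL = 94000 m³
Δh = ΔV / (S × A) = 94000 m³ / (9.15 × 10^-4 × 2.768 × 10^6 m²) = 37.11 m
Δh = 37.11 m = 121.8 ft

Δh ≈ 122 ft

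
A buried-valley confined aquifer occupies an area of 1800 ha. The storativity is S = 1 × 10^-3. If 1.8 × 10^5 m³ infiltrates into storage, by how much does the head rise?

Δh ≈ 10 m

A = 1800 ha = 1.8 × 10^7 m²
Δh = ΔV / (S × A) = 1.8 × 10^5 m³ / (0.001 × 1.8 × 10^7 m²) = 10 m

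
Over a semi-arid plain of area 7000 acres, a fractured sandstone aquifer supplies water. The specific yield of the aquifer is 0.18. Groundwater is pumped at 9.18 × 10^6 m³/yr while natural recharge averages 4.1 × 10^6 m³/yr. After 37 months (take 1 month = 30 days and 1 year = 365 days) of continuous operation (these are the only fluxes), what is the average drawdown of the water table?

A = 7000 acres = 2.833 × 10^7 m²
Net abstraction = 9.18 × 10^6 − 4.1 × 10^6 = 5.08 × 10^6 m³/yr
Q_net = 5.08 × 10^6 m³/yr = 13920 m³/d
t = 37 months = 1110 d
ΔV = Q × t = 13920 m³/d × 1110 d = 1.545 × 10^7 m³
Δh = ΔV / (Sy × A) = 1.545 × 10^7 / (0.18 × 2.833 × 10^7) = 3.03 m

Δh ≈ 3.03 m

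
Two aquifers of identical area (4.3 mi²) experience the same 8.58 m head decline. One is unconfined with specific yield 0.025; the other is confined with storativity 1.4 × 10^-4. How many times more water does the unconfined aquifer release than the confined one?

ΔV_u / ΔV_c ≈ 179

A = 4.3 mi² = 1.114 × 10^7 m²
Unconfined: ΔV_u = Sy × A × Δh = 0.025 × 1.114 × 10^7 × 8.58 = 2.389 × 10^6 m³
Confined: ΔV_c = S × A × Δh = 1.4 × 10^-4 × 1.114 × 10^7 × 8.58 = 13380 m³
Ratio = ΔV_u / ΔV_c = Sy / S = 0.025 / 1.4 × 10^-4 = 178.6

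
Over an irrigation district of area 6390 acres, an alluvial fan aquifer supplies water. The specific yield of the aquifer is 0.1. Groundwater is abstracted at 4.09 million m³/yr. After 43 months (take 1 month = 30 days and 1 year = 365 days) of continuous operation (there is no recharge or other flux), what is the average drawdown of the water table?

Δh ≈ 5.59 m

A = 6390 acres = 2.586 × 10^7 m²
Q = 4.09 million m³/yr = 11210 m³/d
t = 43 months = 1290 d
ΔV = Q × t = 11210 m³/d × 1290 d = 1.446 × 10^7 m³
Δh = ΔV / (Sy × A) = 1.446 × 10^7 / (0.1 × 2.586 × 10^7) = 5.59 m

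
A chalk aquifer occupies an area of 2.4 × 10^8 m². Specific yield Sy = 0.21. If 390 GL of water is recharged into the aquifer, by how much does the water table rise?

ΔV = 390 GL = 3.9 × 10^8 m³
Δh = ΔV / (Sy × A) = 3.9 × 10^8 m³ / (0.21 × 2.4 × 10^8 m²) = 7.738 m

Δh ≈ 7.74 m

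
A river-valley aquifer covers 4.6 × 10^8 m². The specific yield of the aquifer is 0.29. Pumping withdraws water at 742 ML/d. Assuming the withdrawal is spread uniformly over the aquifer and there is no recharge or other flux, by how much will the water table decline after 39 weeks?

Δh ≈ 1.52 m

Q = 742 ML/d = 7.42 × 10^5 m³/d
t = 39 weeks = 273 d
ΔV = Q × t = 7.42 × 10^5 m³/d × 273 d = 2.026 × 10^8 m³
Δh = ΔV / (Sy × A) = 2.026 × 10^8 / (0.29 × 4.6 × 10^8) = 1.518 m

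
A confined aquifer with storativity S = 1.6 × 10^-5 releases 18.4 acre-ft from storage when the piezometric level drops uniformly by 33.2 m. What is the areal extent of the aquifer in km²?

A ≈ 42.7 km²

ΔV = 18.4 acre-ft = 22700 m³
A = ΔV / (S × Δh) = 22700 / (1.6 × 10^-5 × 33.2) = 4.273 × 10^7 m²
A = 4.273 × 10^7 m² = 42.73 km²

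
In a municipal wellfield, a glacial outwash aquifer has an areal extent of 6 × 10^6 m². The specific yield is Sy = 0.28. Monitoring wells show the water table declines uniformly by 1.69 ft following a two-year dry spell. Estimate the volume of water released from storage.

ΔV ≈ 8.65 × 10^5 m³

Δh = 1.69 ft = 0.5151 m
ΔV = Sy × A × Δh = 0.28 × 6 × 10^6 m² × 0.5151 m = 8.654 × 10^5 m³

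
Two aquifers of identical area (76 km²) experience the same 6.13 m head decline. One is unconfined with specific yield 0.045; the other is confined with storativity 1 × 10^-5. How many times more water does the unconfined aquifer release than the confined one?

ΔV_u / ΔV_c ≈ 4500

A = 76 km² = 7.6 × 10^7 m²
Unconfined: ΔV_u = Sy × A × Δh = 0.045 × 7.6 × 10^7 × 6.13 = 2.096 × 10^7 m³
Confined: ΔV_c = S × A × Δh = 1 × 10^-5 × 7.6 × 10^7 × 6.13 = 4659 m³
Ratio = ΔV_u / ΔV_c = Sy / S = 0.045 / 1 × 10^-5 = 4500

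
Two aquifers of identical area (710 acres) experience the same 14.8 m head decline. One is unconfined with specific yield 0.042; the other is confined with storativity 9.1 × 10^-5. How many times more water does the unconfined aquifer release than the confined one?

A = 710 acres = 2.873 × 10^6 m²
Unconfined: ΔV_u = Sy × A × Δh = 0.042 × 2.873 × 10^6 × 14.8 = 1.786 × 10^6 m³
Confined: ΔV_c = S × A × Δh = 9.1 × 10^-5 × 2.873 × 10^6 × 14.8 = 3870 m³
Ratio = ΔV_u / ΔV_c = Sy / S = 0.042 / 9.1 × 10^-5 = 461.5

ΔV_u / ΔV_c ≈ 462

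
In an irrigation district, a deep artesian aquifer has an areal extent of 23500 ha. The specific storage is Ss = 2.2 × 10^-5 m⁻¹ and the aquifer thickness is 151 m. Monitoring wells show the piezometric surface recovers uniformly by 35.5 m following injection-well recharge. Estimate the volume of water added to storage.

S = Ss × b = 2.2 × 10^-5 m⁻¹ × 151 m = 3.322 × 10^-3
A = 23500 ha = 2.35 × 10^8 m²
ΔV = S × A × Δh = 0.003322 × 2.35 × 10^8 m² × 35.5 m = 2.771 × 10^7 m³

ΔV ≈ 2.77 × 10^7 m³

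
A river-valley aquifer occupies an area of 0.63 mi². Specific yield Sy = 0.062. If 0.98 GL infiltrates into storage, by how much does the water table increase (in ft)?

A = 0.63 mi² = 1.632 × 10^6 m²
ΔV = 0.98 GL = 9.8 × 10^5 m³
Δh = ΔV / (Sy × A) = 9.8 × 10^5 m³ / (0.062 × 1.632 × 10^6 m²) = 9.687 m
Δh = 9.687 m = 31.78 ft

Δh ≈ 31.8 ft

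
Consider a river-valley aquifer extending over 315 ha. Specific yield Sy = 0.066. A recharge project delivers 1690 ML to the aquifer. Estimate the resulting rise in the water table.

A = 315 ha = 3.15 × 10^6 m²
ΔV = 1690 ML = 1.69 × 10^6 m³
Δh = ΔV / (Sy × A) = 1.69 × 10^6 m³ / (0.066 × 3.15 × 10^6 m²) = 8.129 m

Δh ≈ 8.13 m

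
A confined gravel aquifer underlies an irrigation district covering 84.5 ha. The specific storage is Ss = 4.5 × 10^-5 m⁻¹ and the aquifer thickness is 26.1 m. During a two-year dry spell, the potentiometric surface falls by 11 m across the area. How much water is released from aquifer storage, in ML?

ΔV ≈ 10.9 ML

S = Ss × b = 4.5 × 10^-5 m⁻¹ × 26.1 m = 1.175 × 10^-3
A = 84.5 ha = 8.45 × 10^5 m²
ΔV = S × A × Δh = 0.001175 × 8.45 × 10^5 m² × 11 m = 10920 m³
ΔV = 10920 m³ = 10.92 ML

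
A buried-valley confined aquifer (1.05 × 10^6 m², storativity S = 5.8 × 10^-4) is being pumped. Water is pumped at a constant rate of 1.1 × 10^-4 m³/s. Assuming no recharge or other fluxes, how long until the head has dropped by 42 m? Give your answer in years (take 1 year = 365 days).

ΔV = S × A × Δh = 5.8 × 10^-4 × 1.05 × 10^6 × 42 = 25580 m³
Q = 1.1 × 10^-4 m³/s = 9.504 m³/d
t = ΔV / Q = 25580 m³ / 9.504 m³/d = 2691 d
t = 2691 d ≈ 7.373 years

t ≈ 7.37 years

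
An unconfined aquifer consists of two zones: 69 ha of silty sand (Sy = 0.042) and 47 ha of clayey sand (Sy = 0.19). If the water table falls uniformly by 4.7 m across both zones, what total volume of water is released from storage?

A₁ = 69 ha = 6.9 × 10^5 m²; A₂ = 47 ha = 4.7 × 10^5 m²
ΔV₁ = 0.042 × 6.9 × 10^5 × 4.7 = 1.362 × 10^5 m³
ΔV₂ = 0.19 × 4.7 × 10^5 × 4.7 = 4.197 × 10^5 m³
ΔV = ΔV₁ + ΔV₂ = 5.559 × 10^5 m³

ΔV ≈ 5.56 × 10^5 m³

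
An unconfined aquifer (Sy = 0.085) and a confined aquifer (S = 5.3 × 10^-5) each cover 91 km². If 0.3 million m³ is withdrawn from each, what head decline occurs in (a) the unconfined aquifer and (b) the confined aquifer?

A = 91 km² = 9.1 × 10^7 m²
ΔV = 0.3 million m³ = 3 × 10^5 m³
Unconfined: Δh_u = ΔV/(Sy·A) = 3 × 10^5/(0.085 × 9.1 × 10^7) = 0.03878 m
Confined: Δh_c = ΔV/(S·A) = 3 × 10^5/(5.3 × 10^-5 × 9.1 × 10^7) = 62.2 m

Δh_u ≈ 0.0388 m; Δh_c ≈ 62.2 m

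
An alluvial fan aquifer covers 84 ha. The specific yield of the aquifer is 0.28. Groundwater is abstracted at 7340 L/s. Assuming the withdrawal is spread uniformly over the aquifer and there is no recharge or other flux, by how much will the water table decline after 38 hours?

Δh ≈ 4.27 m

A = 84 ha = 8.4 × 10^5 m²
Q = 7340 L/s = 6.342 × 10^5 m³/d
t = 38 hours = 1.583 d
ΔV = Q × t = 6.342 × 10^5 m³/d × 1.583 d = 1.004 × 10^6 m³
Δh = ΔV / (Sy × A) = 1.004 × 10^6 / (0.28 × 8.4 × 10^5) = 4.269 m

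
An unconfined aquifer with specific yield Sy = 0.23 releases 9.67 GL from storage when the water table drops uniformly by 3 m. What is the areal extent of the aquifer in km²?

ΔV = 9.67 GL = 9.67 × 10^6 m³
A = ΔV / (Sy × Δh) = 9.67 × 10^6 / (0.23 × 3) = 1.401 × 10^7 m²
A = 1.401 × 10^7 m² = 14.01 km²

A ≈ 14 km²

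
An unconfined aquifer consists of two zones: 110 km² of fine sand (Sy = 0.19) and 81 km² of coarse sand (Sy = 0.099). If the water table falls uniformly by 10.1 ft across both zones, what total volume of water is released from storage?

A₁ = 110 km² = 1.1 × 10^8 m²; A₂ = 81 km² = 8.1 × 10^7 m²
Δh = 10.1 ft = 3.078 m
ΔV₁ = 0.19 × 1.1 × 10^8 × 3.078 = 6.434 × 10^7 m³
ΔV₂ = 0.099 × 8.1 × 10^7 × 3.078 = 2.469 × 10^7 m³
ΔV = ΔV₁ + ΔV₂ = 8.903 × 10^7 m³

ΔV ≈ 8.9 × 10^7 m³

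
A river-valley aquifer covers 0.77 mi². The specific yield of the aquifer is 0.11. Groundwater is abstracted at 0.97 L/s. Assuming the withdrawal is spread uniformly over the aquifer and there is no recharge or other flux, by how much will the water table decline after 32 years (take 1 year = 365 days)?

A = 0.77 mi² = 1.994 × 10^6 m²
Q = 0.97 L/s = 83.81 m³/d
t = 32 years = 11680 d
ΔV = Q × t = 83.81 m³/d × 11680 d = 9.789 × 10^5 m³
Δh = ΔV / (Sy × A) = 9.789 × 10^5 / (0.11 × 1.994 × 10^6) = 4.462 m

Δh ≈ 4.46 m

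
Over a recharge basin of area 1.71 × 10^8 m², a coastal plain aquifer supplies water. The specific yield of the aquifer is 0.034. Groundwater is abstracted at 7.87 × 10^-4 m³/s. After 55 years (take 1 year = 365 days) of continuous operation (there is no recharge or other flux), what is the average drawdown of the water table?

Δh ≈ 0.235 m

Q = 7.87 × 10^-4 m³/s = 68 m³/d
t = 55 years = 20080 d
ΔV = Q × t = 68 m³/d × 20080 d = 1.365 × 10^6 m³
Δh = ΔV / (Sy × A) = 1.365 × 10^6 / (0.034 × 1.71 × 10^8) = 0.2348 m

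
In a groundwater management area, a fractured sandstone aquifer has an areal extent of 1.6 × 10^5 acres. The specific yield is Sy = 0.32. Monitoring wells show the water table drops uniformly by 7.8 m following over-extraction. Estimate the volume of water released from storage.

ΔV ≈ 1.62 × 10^9 m³

A = 1.6 × 10^5 acres = 6.475 × 10^8 m²
ΔV = Sy × A × Δh = 0.32 × 6.475 × 10^8 m² × 7.8 m = 1.616 × 10^9 m³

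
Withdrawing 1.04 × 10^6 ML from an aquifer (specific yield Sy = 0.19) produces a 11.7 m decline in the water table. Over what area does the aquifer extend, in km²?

ΔV = 1.04 × 10^6 ML = 1.04 × 10^9 m³
A = ΔV / (Sy × Δh) = 1.04 × 10^9 / (0.19 × 11.7) = 4.678 × 10^8 m²
A = 4.678 × 10^8 m² = 467.8 km²

A ≈ 468 km²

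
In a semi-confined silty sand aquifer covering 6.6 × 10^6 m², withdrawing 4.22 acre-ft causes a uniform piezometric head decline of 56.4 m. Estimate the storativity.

ΔV = 4.22 acre-ft = 5205 m³
S = ΔV / (A × Δh) = 5205 m³ / (6.6 × 10^6 m² × 56.4 m) = 1.398 × 10^-5

S ≈ 1.4 × 10^-5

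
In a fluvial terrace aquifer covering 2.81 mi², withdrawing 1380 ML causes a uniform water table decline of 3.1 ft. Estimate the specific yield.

A = 2.81 mi² = 7.278 × 10^6 m²
Δh = 3.1 ft = 0.9449 m
ΔV = 1380 ML = 1.38 × 10^6 m³
Sy = ΔV / (A × Δh) = 1.38 × 10^6 m³ / (7.278 × 10^6 m² × 0.9449 m) = 0.2007

Sy ≈ 0.2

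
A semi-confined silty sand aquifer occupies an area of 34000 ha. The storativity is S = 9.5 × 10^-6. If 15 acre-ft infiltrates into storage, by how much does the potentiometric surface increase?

A = 34000 ha = 3.4 × 10^8 m²
ΔV = 15 acre-ft = 18500 m³
Δh = ΔV / (S × A) = 18500 m³ / (9.5 × 10^-6 × 3.4 × 10^8 m²) = 5.728 m

Δh ≈ 5.73 m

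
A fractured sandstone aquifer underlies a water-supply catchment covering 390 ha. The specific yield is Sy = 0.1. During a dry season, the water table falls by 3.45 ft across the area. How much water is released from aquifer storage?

ΔV ≈ 4.1 × 10^5 m³

A = 390 ha = 3.9 × 10^6 m²
Δh = 3.45 ft = 1.052 m
ΔV = Sy × A × Δh = 0.1 × 3.9 × 10^6 m² × 1.052 m = 4.101 × 10^5 m³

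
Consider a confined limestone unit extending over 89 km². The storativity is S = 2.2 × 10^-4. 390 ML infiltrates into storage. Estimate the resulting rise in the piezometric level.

A = 89 km² = 8.9 × 10^7 m²
ΔV = 390 ML = 3.9 × 10^5 m³
Δh = ΔV / (S × A) = 3.9 × 10^5 m³ / (2.2 × 10^-4 × 8.9 × 10^7 m²) = 19.92 m

Δh ≈ 19.9 m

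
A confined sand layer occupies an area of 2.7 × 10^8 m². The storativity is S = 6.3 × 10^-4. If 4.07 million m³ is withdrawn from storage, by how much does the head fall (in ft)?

Δh ≈ 78.5 ft

ΔV = 4.07 million m³ = 4.07 × 10^6 m³
Δh = ΔV / (S × A) = 4.07 × 10^6 m³ / (6.3 × 10^-4 × 2.7 × 10^8 m²) = 23.93 m
Δh = 23.93 m = 78.5 ft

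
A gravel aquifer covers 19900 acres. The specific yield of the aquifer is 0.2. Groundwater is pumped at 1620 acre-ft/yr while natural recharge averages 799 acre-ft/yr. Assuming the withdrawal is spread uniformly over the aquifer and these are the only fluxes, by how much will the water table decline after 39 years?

Δh ≈ 2.45 m

A = 19900 acres = 8.053 × 10^7 m²
Net abstraction = 1620 − 799 = 821 acre-ft/yr
Q_net = 821 acre-ft/yr = 2774 m³/d
t = 39 years = 14240 d
ΔV = Q × t = 2774 m³/d × 14240 d = 3.949 × 10^7 m³
Δh = ΔV / (Sy × A) = 3.949 × 10^7 / (0.2 × 8.053 × 10^7) = 2.452 m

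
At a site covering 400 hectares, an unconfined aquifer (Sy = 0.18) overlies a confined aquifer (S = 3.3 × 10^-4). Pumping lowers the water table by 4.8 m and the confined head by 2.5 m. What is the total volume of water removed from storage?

A = 400 hectares = 4 × 10^6 m²
Unconfined: ΔV_u = Sy × A × Δh_u = 0.18 × 4 × 10^6 × 4.8 = 3.456 × 10^6 m³
Confined: ΔV_c = S × A × Δh_c = 3.3 × 10^-4 × 4 × 10^6 × 2.5 = 3300 m³
Total ΔV = 3.456 × 10^6 + 3300 = 3.459 × 10^6 m³

ΔV ≈ 3.46 × 10^6 m³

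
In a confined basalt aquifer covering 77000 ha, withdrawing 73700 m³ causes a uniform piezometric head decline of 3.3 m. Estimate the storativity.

A = 77000 ha = 7.7 × 10^8 m²
S = ΔV / (A × Δh) = 73700 m³ / (7.7 × 10^8 m² × 3.3 m) = 2.9 × 10^-5

S ≈ 2.9 × 10^-5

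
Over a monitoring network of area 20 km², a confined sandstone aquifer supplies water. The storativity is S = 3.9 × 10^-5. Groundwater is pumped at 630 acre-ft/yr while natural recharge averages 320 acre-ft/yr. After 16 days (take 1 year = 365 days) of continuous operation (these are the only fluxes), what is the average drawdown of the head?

Δh ≈ 21.5 m

A = 20 km² = 2 × 10^7 m²
Net abstraction = 630 − 320 = 310 acre-ft/yr
Q_net = 310 acre-ft/yr = 1048 m³/d
ΔV = Q × t = 1048 m³/d × 16 d = 16760 m³
Δh = ΔV / (S × A) = 16760 / (3.9 × 10^-5 × 2 × 10^7) = 21.49 m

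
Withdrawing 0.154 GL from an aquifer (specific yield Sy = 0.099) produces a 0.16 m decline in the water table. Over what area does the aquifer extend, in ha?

ΔV = 0.154 GL = 1.54 × 10^5 m³
A = ΔV / (Sy × Δh) = 1.54 × 10^5 / (0.099 × 0.16) = 9.722 × 10^6 m²
A = 9.722 × 10^6 m² = 972.2 ha

A ≈ 972 ha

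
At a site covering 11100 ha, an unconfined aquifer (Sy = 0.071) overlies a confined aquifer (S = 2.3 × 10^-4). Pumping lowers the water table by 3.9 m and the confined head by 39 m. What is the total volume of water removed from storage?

ΔV ≈ 3.17 × 10^7 m³

A = 11100 ha = 1.11 × 10^8 m²
Unconfined: ΔV_u = Sy × A × Δh_u = 0.071 × 1.11 × 10^8 × 3.9 = 3.074 × 10^7 m³
Confined: ΔV_c = S × A × Δh_c = 2.3 × 10^-4 × 1.11 × 10^8 × 39 = 9.957 × 10^5 m³
Total ΔV = 3.074 × 10^7 + 9.957 × 10^5 = 3.173 × 10^7 m³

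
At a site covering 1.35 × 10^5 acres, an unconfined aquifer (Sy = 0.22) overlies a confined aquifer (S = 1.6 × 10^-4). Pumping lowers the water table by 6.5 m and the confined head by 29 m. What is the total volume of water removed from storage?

A = 1.35 × 10^5 acres = 5.463 × 10^8 m²
Unconfined: ΔV_u = Sy × A × Δh_u = 0.22 × 5.463 × 10^8 × 6.5 = 7.812 × 10^8 m³
Confined: ΔV_c = S × A × Δh_c = 1.6 × 10^-4 × 5.463 × 10^8 × 29 = 2.535 × 10^6 m³
Total ΔV = 7.812 × 10^8 + 2.535 × 10^6 = 7.838 × 10^8 m³

ΔV ≈ 7.84 × 10^8 m³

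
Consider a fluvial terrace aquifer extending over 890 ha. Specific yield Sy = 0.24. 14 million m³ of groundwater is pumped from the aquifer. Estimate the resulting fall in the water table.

A = 890 ha = 8.9 × 10^6 m²
ΔV = 14 million m³ = 1.4 × 10^7 m³
Δh = ΔV / (Sy × A) = 1.4 × 10^7 m³ / (0.24 × 8.9 × 10^6 m²) = 6.554 m

Δh ≈ 6.55 m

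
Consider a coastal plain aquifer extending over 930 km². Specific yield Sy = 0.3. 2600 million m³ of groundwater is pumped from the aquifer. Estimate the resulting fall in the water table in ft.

Δh ≈ 30.6 ft

A = 930 km² = 9.3 × 10^8 m²
ΔV = 2600 million m³ = 2.6 × 10^9 m³
Δh = ΔV / (Sy × A) = 2.6 × 10^9 m³ / (0.3 × 9.3 × 10^8 m²) = 9.319 m
Δh = 9.319 m = 30.57 ft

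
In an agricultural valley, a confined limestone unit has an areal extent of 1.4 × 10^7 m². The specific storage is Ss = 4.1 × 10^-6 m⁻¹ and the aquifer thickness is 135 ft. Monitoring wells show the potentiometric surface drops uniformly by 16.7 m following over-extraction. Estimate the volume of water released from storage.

b = 135 ft = 41.15 m
S = Ss × b = 4.1 × 10^-6 m⁻¹ × 41.15 m = 1.687 × 10^-4
ΔV = S × A × Δh = 1.687 × 10^-4 × 1.4 × 10^7 m² × 16.7 m = 39440 m³

ΔV ≈ 39400 m³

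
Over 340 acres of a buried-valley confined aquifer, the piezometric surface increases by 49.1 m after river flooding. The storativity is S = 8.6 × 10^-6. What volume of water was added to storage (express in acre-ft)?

ΔV ≈ 0.471 acre-ft

A = 340 acres = 1.376 × 10^6 m²
ΔV = S × A × Δh = 8.6 × 10^-6 × 1.376 × 10^6 m² × 49.1 m = 581 m³
ΔV = 581 m³ = 0.471 acre-ft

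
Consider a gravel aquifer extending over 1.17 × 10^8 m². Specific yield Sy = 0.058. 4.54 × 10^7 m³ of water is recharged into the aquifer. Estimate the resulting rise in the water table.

Δh ≈ 6.69 m

Δh = ΔV / (Sy × A) = 4.54 × 10^7 m³ / (0.058 × 1.17 × 10^8 m²) = 6.69 m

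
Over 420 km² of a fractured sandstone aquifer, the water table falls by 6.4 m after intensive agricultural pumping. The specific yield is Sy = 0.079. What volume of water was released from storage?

ΔV ≈ 2.12 × 10^8 m³

A = 420 km² = 4.2 × 10^8 m²
ΔV = Sy × A × Δh = 0.079 × 4.2 × 10^8 m² × 6.4 m = 2.124 × 10^8 m³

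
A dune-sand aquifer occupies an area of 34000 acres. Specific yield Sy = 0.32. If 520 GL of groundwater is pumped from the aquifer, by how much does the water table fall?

Δh ≈ 11.8 m

A = 34000 acres = 1.376 × 10^8 m²
ΔV = 520 GL = 5.2 × 10^8 m³
Δh = ΔV / (Sy × A) = 5.2 × 10^8 m³ / (0.32 × 1.376 × 10^8 m²) = 11.81 m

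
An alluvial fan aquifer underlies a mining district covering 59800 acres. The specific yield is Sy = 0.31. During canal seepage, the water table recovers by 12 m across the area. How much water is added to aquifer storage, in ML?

A = 59800 acres = 2.42 × 10^8 m²
ΔV = Sy × A × Δh = 0.31 × 2.42 × 10^8 m² × 12 m = 9.002 × 10^8 m³
ΔV = 9.002 × 10^8 m³ = 9.002 × 10^5 ML

ΔV ≈ 9 × 10^5 ML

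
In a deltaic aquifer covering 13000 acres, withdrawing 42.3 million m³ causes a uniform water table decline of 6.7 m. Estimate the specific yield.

Sy ≈ 0.12

A = 13000 acres = 5.261 × 10^7 m²
ΔV = 42.3 million m³ = 4.23 × 10^7 m³
Sy = ΔV / (A × Δh) = 4.23 × 10^7 m³ / (5.261 × 10^7 m² × 6.7 m) = 0.12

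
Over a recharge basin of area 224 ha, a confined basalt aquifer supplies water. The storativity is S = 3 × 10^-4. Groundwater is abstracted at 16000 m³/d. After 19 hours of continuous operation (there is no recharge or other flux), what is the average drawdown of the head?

Δh ≈ 18.8 m

A = 224 ha = 2.24 × 10^6 m²
t = 19 hours = 0.7917 d
ΔV = Q × t = 16000 m³/d × 0.7917 d = 12670 m³
Δh = ΔV / (S × A) = 12670 / (3 × 10^-4 × 2.24 × 10^6) = 18.85 m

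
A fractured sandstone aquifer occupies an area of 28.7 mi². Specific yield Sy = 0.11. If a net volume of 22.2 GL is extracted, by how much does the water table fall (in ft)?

Δh ≈ 8.91 ft

A = 28.7 mi² = 7.433 × 10^7 m²
ΔV = 22.2 GL = 2.22 × 10^7 m³
Δh = ΔV / (Sy × A) = 2.22 × 10^7 m³ / (0.11 × 7.433 × 10^7 m²) = 2.715 m
Δh = 2.715 m = 8.908 ft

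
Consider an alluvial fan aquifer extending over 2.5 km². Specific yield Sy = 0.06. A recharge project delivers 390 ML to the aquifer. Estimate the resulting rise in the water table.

Δh ≈ 2.6 m

A = 2.5 km² = 2.5 × 10^6 m²
ΔV = 390 ML = 3.9 × 10^5 m³
Δh = ΔV / (Sy × A) = 3.9 × 10^5 m³ / (0.06 × 2.5 × 10^6 m²) = 2.6 m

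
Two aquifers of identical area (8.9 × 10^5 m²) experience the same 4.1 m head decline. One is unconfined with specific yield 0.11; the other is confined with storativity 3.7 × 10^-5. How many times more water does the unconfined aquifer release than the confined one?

Unconfined: ΔV_u = Sy × A × Δh = 0.11 × 8.9 × 10^5 × 4.1 = 4.014 × 10^5 m³
Confined: ΔV_c = S × A × Δh = 3.7 × 10^-5 × 8.9 × 10^5 × 4.1 = 135 m³
Ratio = ΔV_u / ΔV_c = Sy / S = 0.11 / 3.7 × 10^-5 = 2973

ΔV_u / ΔV_c ≈ 2970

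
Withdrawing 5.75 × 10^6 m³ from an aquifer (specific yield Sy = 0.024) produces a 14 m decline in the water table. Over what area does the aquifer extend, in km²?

A ≈ 17.1 km²

A = ΔV / (Sy × Δh) = 5.75 × 10^6 / (0.024 × 14) = 1.711 × 10^7 m²
A = 1.711 × 10^7 m² = 17.11 km²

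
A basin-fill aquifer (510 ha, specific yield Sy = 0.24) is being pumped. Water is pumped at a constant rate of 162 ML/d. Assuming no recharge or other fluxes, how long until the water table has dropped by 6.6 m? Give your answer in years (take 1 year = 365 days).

A = 510 ha = 5.1 × 10^6 m²
ΔV = Sy × A × Δh = 0.24 × 5.1 × 10^6 × 6.6 = 8.078 × 10^6 m³
Q = 162 ML/d = 1.62 × 10^5 m³/d
t = ΔV / Q = 8.078 × 10^6 m³ / 1.62 × 10^5 m³/d = 49.87 d
t = 49.87 d ≈ 0.1366 years

t ≈ 0.137 years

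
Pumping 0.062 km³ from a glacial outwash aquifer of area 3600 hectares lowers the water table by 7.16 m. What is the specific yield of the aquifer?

A = 3600 hectares = 3.6 × 10^7 m²
ΔV = 0.062 km³ = 6.2 × 10^7 m³
Sy = ΔV / (A × Δh) = 6.2 × 10^7 m³ / (3.6 × 10^7 m² × 7.16 m) = 0.2405

Sy ≈ 0.24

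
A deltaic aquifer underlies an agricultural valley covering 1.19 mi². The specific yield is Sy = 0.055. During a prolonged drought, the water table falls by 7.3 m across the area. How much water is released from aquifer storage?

A = 1.19 mi² = 3.082 × 10^6 m²
ΔV = Sy × A × Δh = 0.055 × 3.082 × 10^6 m² × 7.3 m = 1.237 × 10^6 m³

ΔV ≈ 1.24 × 10^6 m³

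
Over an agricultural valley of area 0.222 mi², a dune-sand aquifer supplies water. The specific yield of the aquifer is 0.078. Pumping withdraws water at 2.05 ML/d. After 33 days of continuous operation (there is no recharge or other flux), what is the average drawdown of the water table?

Δh ≈ 1.51 m

A = 0.222 mi² = 5.75 × 10^5 m²
Q = 2.05 ML/d = 2050 m³/d
ΔV = Q × t = 2050 m³/d × 33 d = 67650 m³
Δh = ΔV / (Sy × A) = 67650 / (0.078 × 5.75 × 10^5) = 1.508 m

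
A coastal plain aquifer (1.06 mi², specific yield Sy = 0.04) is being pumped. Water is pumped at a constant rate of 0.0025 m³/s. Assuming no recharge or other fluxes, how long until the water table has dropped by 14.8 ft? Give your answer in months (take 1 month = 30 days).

A = 1.06 mi² = 2.745 × 10^6 m²
Δh = 14.8 ft = 4.511 m
ΔV = Sy × A × Δh = 0.04 × 2.745 × 10^6 × 4.511 = 4.954 × 10^5 m³
Q = 0.0025 m³/s = 216 m³/d
t = ΔV / Q = 4.954 × 10^5 m³ / 216 m³/d = 2293 d
t = 2293 d ≈ 76.45 months

t ≈ 76.4 months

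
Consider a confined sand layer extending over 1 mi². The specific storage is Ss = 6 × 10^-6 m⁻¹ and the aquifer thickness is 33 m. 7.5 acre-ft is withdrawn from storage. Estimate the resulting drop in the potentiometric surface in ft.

S = Ss × b = 6 × 10^-6 m⁻¹ × 33 m = 1.98 × 10^-4
A = 1 mi² = 2.59 × 10^6 m²
ΔV = 7.5 acre-ft = 9251 m³
Δh = ΔV / (S × A) = 9251 m³ / (1.98 × 10^-4 × 2.59 × 10^6 m²) = 18.04 m
Δh = 18.04 m = 59.19 ft

Δh ≈ 59.2 ft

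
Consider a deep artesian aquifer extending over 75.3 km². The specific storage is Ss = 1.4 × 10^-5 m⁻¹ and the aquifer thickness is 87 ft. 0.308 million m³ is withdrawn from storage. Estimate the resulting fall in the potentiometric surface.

Δh ≈ 11 m

b = 87 ft = 26.52 m
S = Ss × b = 1.4 × 10^-5 m⁻¹ × 26.52 m = 3.712 × 10^-4
A = 75.3 km² = 7.53 × 10^7 m²
ΔV = 0.308 million m³ = 3.08 × 10^5 m³
Δh = ΔV / (S × A) = 3.08 × 10^5 m³ / (3.712 × 10^-4 × 7.53 × 10^7 m²) = 11.02 m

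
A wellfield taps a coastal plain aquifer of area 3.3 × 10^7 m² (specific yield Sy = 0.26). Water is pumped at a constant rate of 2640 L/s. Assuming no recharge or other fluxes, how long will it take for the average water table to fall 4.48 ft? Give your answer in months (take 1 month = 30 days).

Δh = 4.48 ft = 1.366 m
ΔV = Sy × A × Δh = 0.26 × 3.3 × 10^7 × 1.366 = 1.172 × 10^7 m³
Q = 2640 L/s = 2.281 × 10^5 m³/d
t = ΔV / Q = 1.172 × 10^7 m³ / 2.281 × 10^5 m³/d = 51.36 d
t = 51.36 d ≈ 1.712 months

t ≈ 1.71 months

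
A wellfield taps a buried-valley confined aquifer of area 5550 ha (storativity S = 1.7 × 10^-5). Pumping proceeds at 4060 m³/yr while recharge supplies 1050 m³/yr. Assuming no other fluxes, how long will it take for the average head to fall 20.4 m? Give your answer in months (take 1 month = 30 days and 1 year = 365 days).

A = 5550 ha = 5.55 × 10^7 m²
ΔV = S × A × Δh = 1.7 × 10^-5 × 5.55 × 10^7 × 20.4 = 19250 m³
Net withdrawal = 4060 − 1050 = 3010 m³/yr = 8.247 m³/d
t = ΔV / Q = 19250 m³ / 8.247 m³/d = 2334 d
t = 2334 d ≈ 77.8 months

t ≈ 77.8 months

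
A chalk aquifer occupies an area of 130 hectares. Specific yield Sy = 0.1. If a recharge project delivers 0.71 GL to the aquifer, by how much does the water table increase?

Δh ≈ 5.46 m

A = 130 hectares = 1.3 × 10^6 m²
ΔV = 0.71 GL = 7.1 × 10^5 m³
Δh = ΔV / (Sy × A) = 7.1 × 10^5 m³ / (0.1 × 1.3 × 10^6 m²) = 5.462 m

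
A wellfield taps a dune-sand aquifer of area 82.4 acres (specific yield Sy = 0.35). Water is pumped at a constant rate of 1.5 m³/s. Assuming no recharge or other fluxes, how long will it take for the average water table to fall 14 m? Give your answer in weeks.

A = 82.4 acres = 3.335 × 10^5 m²
ΔV = Sy × A × Δh = 0.35 × 3.335 × 10^5 × 14 = 1.634 × 10^6 m³
Q = 1.5 m³/s = 1.296 × 10^5 m³/d
t = ΔV / Q = 1.634 × 10^6 m³ / 1.296 × 10^5 m³/d = 12.61 d
t = 12.61 d ≈ 1.801 weeks

t ≈ 1.8 weeks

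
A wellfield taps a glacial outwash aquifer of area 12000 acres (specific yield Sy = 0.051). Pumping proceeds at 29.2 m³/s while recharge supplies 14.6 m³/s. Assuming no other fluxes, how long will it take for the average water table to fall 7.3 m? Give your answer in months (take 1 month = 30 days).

t ≈ 0.478 months

A = 12000 acres = 4.856 × 10^7 m²
ΔV = Sy × A × Δh = 0.051 × 4.856 × 10^7 × 7.3 = 1.808 × 10^7 m³
Net withdrawal = 29.2 − 14.6 = 14.6 m³/s = 1.261 × 10^6 m³/d
t = ΔV / Q = 1.808 × 10^7 m³ / 1.261 × 10^6 m³/d = 14.33 d
t = 14.33 d ≈ 0.4778 months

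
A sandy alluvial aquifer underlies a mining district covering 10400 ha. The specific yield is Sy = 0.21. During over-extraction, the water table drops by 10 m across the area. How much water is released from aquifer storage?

A = 10400 ha = 1.04 × 10^8 m²
ΔV = Sy × A × Δh = 0.21 × 1.04 × 10^8 m² × 10 m = 2.184 × 10^8 m³

ΔV ≈ 2.18 × 10^8 m³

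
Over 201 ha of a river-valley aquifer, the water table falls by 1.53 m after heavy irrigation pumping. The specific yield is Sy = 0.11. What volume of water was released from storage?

A = 201 ha = 2.01 × 10^6 m²
ΔV = Sy × A × Δh = 0.11 × 2.01 × 10^6 m² × 1.53 m = 3.383 × 10^5 m³

ΔV ≈ 3.38 × 10^5 m³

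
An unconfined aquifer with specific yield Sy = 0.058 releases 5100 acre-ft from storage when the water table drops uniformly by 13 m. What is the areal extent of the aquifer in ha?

ΔV = 5100 acre-ft = 6.291 × 10^6 m³
A = ΔV / (Sy × Δh) = 6.291 × 10^6 / (0.058 × 13) = 8.343 × 10^6 m²
A = 8.343 × 10^6 m² = 834.3 ha

A ≈ 834 ha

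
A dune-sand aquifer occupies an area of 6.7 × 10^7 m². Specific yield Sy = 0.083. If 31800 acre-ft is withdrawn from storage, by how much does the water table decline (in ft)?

Δh ≈ 23.1 ft

ΔV = 31800 acre-ft = 3.922 × 10^7 m³
Δh = ΔV / (Sy × A) = 3.922 × 10^7 m³ / (0.083 × 6.7 × 10^7 m²) = 7.054 m
Δh = 7.054 m = 23.14 ft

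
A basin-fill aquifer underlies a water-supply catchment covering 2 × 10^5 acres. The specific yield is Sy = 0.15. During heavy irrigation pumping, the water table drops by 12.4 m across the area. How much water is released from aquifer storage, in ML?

A = 2 × 10^5 acres = 8.094 × 10^8 m²
ΔV = Sy × A × Δh = 0.15 × 8.094 × 10^8 m² × 12.4 m = 1.505 × 10^9 m³
ΔV = 1.505 × 10^9 m³ = 1.505 × 10^6 ML

ΔV ≈ 1.51 × 10^6 ML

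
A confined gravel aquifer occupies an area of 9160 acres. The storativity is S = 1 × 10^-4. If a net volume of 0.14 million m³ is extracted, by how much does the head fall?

A = 9160 acres = 3.707 × 10^7 m²
ΔV = 0.14 million m³ = 1.4 × 10^5 m³
Δh = ΔV / (S × A) = 1.4 × 10^5 m³ / (1 × 10^-4 × 3.707 × 10^7 m²) = 37.77 m

Δh ≈ 37.8 m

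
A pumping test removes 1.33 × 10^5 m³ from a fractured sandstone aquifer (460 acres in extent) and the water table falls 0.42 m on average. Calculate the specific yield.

A = 460 acres = 1.862 × 10^6 m²
Sy = ΔV / (A × Δh) = 1.33 × 10^5 m³ / (1.862 × 10^6 m² × 0.42 m) = 0.1701

Sy ≈ 0.17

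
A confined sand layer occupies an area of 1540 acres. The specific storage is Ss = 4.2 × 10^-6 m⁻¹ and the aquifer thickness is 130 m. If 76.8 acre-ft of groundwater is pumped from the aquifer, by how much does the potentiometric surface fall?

S = Ss × b = 4.2 × 10^-6 m⁻¹ × 130 m = 5.46 × 10^-4
A = 1540 acres = 6.232 × 10^6 m²
ΔV = 76.8 acre-ft = 94730 m³
Δh = ΔV / (S × A) = 94730 m³ / (5.46 × 10^-4 × 6.232 × 10^6 m²) = 27.84 m

Δh ≈ 27.8 m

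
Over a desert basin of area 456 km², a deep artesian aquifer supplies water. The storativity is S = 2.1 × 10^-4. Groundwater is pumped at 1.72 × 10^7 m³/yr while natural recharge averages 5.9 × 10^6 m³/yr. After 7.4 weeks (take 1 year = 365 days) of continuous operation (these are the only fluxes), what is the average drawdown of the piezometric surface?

A = 456 km² = 4.56 × 10^8 m²
Net abstraction = 1.72 × 10^7 − 5.9 × 10^6 = 1.13 × 10^7 m³/yr
Q_net = 1.13 × 10^7 m³/yr = 30960 m³/d
t = 7.4 weeks = 51.8 d
ΔV = Q × t = 30960 m³/d × 51.8 d = 1.604 × 10^6 m³
Δh = ΔV / (S × A) = 1.604 × 10^6 / (2.1 × 10^-4 × 4.56 × 10^8) = 16.75 m

Δh ≈ 16.7 m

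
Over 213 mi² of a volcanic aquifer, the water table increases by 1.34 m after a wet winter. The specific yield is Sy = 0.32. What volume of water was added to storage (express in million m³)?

ΔV ≈ 237 million m³

A = 213 mi² = 5.517 × 10^8 m²
ΔV = Sy × A × Δh = 0.32 × 5.517 × 10^8 m² × 1.34 m = 2.366 × 10^8 m³
ΔV = 2.366 × 10^8 m³ = 236.6 million m³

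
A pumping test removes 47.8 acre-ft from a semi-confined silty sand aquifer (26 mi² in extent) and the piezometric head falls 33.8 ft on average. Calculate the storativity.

S ≈ 8.5 × 10^-5

A = 26 mi² = 6.734 × 10^7 m²
Δh = 33.8 ft = 10.3 m
ΔV = 47.8 acre-ft = 58960 m³
S = ΔV / (A × Δh) = 58960 m³ / (6.734 × 10^7 m² × 10.3 m) = 8.499 × 10^-5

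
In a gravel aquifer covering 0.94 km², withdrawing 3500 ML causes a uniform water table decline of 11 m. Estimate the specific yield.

Sy ≈ 0.34

A = 0.94 km² = 9.4 × 10^5 m²
ΔV = 3500 ML = 3.5 × 10^6 m³
Sy = ΔV / (A × Δh) = 3.5 × 10^6 m³ / (9.4 × 10^5 m² × 11 m) = 0.3385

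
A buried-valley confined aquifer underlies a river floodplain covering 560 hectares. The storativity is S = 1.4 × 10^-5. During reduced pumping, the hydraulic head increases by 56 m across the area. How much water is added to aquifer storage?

ΔV ≈ 4390 m³

A = 560 hectares = 5.6 × 10^6 m²
ΔV = S × A × Δh = 1.4 × 10^-5 × 5.6 × 10^6 m² × 56 m = 4390 m³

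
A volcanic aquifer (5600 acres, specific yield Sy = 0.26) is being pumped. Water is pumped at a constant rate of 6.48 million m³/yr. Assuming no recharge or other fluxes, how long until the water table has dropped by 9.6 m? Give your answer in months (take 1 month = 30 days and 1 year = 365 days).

A = 5600 acres = 2.266 × 10^7 m²
ΔV = Sy × A × Δh = 0.26 × 2.266 × 10^7 × 9.6 = 5.657 × 10^7 m³
Q = 6.48 million m³/yr = 17750 m³/d
t = ΔV / Q = 5.657 × 10^7 m³ / 17750 m³/d = 3186 d
t = 3186 d ≈ 106.2 months

t ≈ 106 months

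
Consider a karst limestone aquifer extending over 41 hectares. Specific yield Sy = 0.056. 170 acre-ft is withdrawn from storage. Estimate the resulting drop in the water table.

A = 41 hectares = 4.1 × 10^5 m²
ΔV = 170 acre-ft = 2.097 × 10^5 m³
Δh = ΔV / (Sy × A) = 2.097 × 10^5 m³ / (0.056 × 4.1 × 10^5 m²) = 9.133 m

Δh ≈ 9.13 m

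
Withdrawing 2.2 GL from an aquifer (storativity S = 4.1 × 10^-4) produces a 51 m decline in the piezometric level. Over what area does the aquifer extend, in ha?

ΔV = 2.2 GL = 2.2 × 10^6 m³
A = ΔV / (S × Δh) = 2.2 × 10^6 / (4.1 × 10^-4 × 51) = 1.052 × 10^8 m²
A = 1.052 × 10^8 m² = 10520 ha

A ≈ 10500 ha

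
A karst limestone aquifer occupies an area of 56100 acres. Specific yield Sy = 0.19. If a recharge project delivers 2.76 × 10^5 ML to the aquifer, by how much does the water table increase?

Δh ≈ 6.4 m

A = 56100 acres = 2.27 × 10^8 m²
ΔV = 2.76 × 10^5 ML = 2.76 × 10^8 m³
Δh = ΔV / (Sy × A) = 2.76 × 10^8 m³ / (0.19 × 2.27 × 10^8 m²) = 6.398 m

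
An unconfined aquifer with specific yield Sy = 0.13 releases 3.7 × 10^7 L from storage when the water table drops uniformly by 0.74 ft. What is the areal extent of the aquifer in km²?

Δh = 0.74 ft = 0.2256 m
ΔV = 3.7 × 10^7 L = 37000 m³
A = ΔV / (Sy × Δh) = 37000 / (0.13 × 0.2256) = 1.262 × 10^6 m²
A = 1.262 × 10^6 m² = 1.262 km²

A ≈ 1.26 km²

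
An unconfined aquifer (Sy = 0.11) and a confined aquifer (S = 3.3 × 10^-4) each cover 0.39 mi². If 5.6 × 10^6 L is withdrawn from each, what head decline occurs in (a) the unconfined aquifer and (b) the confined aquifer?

Δh_u ≈ 0.0504 m; Δh_c ≈ 16.8 m

A = 0.39 mi² = 1.01 × 10^6 m²
ΔV = 5.6 × 10^6 L = 5600 m³
Unconfined: Δh_u = ΔV/(Sy·A) = 5600/(0.11 × 1.01 × 10^6) = 0.0504 m
Confined: Δh_c = ΔV/(S·A) = 5600/(3.3 × 10^-4 × 1.01 × 10^6) = 16.8 m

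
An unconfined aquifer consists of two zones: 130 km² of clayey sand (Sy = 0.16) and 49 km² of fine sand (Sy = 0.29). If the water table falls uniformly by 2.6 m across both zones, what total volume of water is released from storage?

A₁ = 130 km² = 1.3 × 10^8 m²; A₂ = 49 km² = 4.9 × 10^7 m²
ΔV₁ = 0.16 × 1.3 × 10^8 × 2.6 = 5.408 × 10^7 m³
ΔV₂ = 0.29 × 4.9 × 10^7 × 2.6 = 3.695 × 10^7 m³
ΔV = ΔV₁ + ΔV₂ = 9.103 × 10^7 m³

ΔV ≈ 9.1 × 10^7 m³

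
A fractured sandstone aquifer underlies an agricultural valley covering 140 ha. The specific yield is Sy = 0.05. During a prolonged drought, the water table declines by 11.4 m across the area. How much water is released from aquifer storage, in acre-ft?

ΔV ≈ 647 acre-ft

A = 140 ha = 1.4 × 10^6 m²
ΔV = Sy × A × Δh = 0.05 × 1.4 × 10^6 m² × 11.4 m = 7.98 × 10^5 m³
ΔV = 7.98 × 10^5 m³ = 646.9 acre-ft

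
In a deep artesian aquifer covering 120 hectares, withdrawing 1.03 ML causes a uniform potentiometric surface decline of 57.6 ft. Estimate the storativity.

A = 120 hectares = 1.2 × 10^6 m²
Δh = 57.6 ft = 17.56 m
ΔV = 1.03 ML = 1030 m³
S = ΔV / (A × Δh) = 1030 m³ / (1.2 × 10^6 m² × 17.56 m) = 4.889 × 10^-5

S ≈ 4.9 × 10^-5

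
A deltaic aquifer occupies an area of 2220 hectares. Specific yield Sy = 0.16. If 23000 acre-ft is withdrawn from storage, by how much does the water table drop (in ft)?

Δh ≈ 26.2 ft

A = 2220 hectares = 2.22 × 10^7 m²
ΔV = 23000 acre-ft = 2.837 × 10^7 m³
Δh = ΔV / (Sy × A) = 2.837 × 10^7 m³ / (0.16 × 2.22 × 10^7 m²) = 7.987 m
Δh = 7.987 m = 26.2 ft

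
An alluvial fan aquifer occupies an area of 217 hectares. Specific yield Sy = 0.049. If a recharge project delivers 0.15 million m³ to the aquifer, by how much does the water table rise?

A = 217 hectares = 2.17 × 10^6 m²
ΔV = 0.15 million m³ = 1.5 × 10^5 m³
Δh = ΔV / (Sy × A) = 1.5 × 10^5 m³ / (0.049 × 2.17 × 10^6 m²) = 1.411 m

Δh ≈ 1.41 m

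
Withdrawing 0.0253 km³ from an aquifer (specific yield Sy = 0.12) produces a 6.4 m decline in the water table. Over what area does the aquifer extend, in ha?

ΔV = 0.0253 km³ = 2.53 × 10^7 m³
A = ΔV / (Sy × Δh) = 2.53 × 10^7 / (0.12 × 6.4) = 3.294 × 10^7 m²
A = 3.294 × 10^7 m² = 3294 ha

A ≈ 3290 ha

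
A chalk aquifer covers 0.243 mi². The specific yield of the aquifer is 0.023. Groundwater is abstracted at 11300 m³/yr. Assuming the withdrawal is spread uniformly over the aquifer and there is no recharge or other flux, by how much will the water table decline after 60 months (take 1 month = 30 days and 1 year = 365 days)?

A = 0.243 mi² = 6.294 × 10^5 m²
Q = 11300 m³/yr = 30.96 m³/d
t = 60 months = 1800 d
ΔV = Q × t = 30.96 m³/d × 1800 d = 55730 m³
Δh = ΔV / (Sy × A) = 55730 / (0.023 × 6.294 × 10^5) = 3.85 m

Δh ≈ 3.85 m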